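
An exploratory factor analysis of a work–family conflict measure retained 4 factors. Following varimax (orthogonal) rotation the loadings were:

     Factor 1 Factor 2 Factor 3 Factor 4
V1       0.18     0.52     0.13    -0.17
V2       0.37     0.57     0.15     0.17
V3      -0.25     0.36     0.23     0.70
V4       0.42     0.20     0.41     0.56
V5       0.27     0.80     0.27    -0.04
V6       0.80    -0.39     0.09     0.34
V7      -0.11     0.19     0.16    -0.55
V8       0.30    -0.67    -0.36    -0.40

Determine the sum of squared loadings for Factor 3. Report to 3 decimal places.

SS loadings for Factor 3 = 0.13² + 0.15² + 0.23² + 0.41² + 0.27² + 0.09² + 0.16² + (-0.36)² = 0.0169 + 0.0225 + 0.0529 + 0.1681 + 0.0729 + 0.0081 + 0.0256 + 0.1296 = 0.4966

0.497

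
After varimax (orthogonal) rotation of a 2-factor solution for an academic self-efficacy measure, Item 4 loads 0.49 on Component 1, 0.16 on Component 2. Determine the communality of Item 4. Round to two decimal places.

h² = 0.49² + 0.16² = 0.2401 + 0.0256 = 0.2657

0.27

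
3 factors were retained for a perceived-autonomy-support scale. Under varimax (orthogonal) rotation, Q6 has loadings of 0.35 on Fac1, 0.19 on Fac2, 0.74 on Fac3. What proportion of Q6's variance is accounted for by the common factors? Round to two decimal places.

0.71

h² = 0.35² + 0.19² + 0.74² = 0.1225 + 0.0361 + 0.5476 = 0.7062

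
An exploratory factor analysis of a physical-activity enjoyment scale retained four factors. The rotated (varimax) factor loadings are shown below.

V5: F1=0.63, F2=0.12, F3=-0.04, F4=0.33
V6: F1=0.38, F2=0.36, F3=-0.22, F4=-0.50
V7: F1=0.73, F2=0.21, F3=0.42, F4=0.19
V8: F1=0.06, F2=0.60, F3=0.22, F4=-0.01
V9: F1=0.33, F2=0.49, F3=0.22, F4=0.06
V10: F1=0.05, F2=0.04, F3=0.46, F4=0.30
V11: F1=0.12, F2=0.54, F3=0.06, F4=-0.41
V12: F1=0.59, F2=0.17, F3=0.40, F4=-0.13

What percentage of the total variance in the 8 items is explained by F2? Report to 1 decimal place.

13.9%

SS loadings for F2 = 0.12² + 0.36² + 0.21² + 0.60² + 0.49² + 0.04² + 0.54² + 0.17² = 1.1103
With 8 standardized items, total variance = 8. Proportion = 1.1103/8 = 0.1388 → 13.88%.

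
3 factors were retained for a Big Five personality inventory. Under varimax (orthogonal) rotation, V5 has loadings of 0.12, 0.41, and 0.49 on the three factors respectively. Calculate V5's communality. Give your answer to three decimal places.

0.423

h² = 0.12² + 0.41² + 0.49² = 0.0144 + 0.1681 + 0.2401 = 0.4226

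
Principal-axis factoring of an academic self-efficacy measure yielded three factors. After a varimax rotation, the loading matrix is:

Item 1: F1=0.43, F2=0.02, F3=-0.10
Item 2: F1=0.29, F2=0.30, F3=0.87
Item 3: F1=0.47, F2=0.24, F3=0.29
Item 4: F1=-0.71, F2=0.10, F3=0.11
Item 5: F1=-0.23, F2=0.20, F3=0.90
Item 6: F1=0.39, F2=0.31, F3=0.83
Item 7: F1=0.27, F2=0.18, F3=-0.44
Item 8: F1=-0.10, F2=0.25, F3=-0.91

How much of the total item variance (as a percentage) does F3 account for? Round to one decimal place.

42.3%

SS loadings for F3 = (-0.10)² + 0.87² + 0.29² + 0.11² + 0.90² + 0.83² + (-0.44)² + (-0.91)² = 3.3837
With 8 standardized items, total variance = 8. Proportion = 3.3837/8 = 0.4230 → 42.30%.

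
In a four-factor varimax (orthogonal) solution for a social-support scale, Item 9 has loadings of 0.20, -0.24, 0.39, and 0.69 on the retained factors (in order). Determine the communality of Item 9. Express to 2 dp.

0.73

h² = 0.20² + (-0.24)² + 0.39² + 0.69² = 0.0400 + 0.0576 + 0.1521 + 0.4761 = 0.7258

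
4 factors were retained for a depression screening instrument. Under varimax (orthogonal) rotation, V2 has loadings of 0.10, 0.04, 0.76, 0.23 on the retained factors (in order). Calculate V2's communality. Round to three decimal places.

h² = 0.10² + 0.04² + 0.76² + 0.23² = 0.0100 + 0.0016 + 0.5776 + 0.0529 = 0.6421

0.642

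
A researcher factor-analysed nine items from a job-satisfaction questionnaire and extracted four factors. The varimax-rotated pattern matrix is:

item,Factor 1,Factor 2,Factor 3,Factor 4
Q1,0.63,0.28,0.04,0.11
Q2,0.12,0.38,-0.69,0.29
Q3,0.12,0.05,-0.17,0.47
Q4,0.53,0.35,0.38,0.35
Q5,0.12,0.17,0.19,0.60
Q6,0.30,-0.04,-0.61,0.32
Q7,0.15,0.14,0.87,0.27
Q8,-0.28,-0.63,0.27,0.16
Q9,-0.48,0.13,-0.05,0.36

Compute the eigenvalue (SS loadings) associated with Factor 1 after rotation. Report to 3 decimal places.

1.142

SS loadings for Factor 1 = 0.63² + 0.12² + 0.12² + 0.53² + 0.12² + 0.30² + 0.15² + (-0.28)² + (-0.48)² = 0.3969 + 0.0144 + 0.0144 + 0.2809 + 0.0144 + 0.0900 + 0.0225 + 0.0784 + 0.2304 = 1.1423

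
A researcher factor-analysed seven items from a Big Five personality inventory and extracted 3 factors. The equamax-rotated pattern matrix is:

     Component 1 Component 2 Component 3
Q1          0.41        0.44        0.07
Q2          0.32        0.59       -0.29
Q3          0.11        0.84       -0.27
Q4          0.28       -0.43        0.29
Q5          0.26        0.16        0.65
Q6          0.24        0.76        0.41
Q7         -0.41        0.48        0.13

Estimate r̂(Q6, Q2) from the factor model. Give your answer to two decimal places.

0.41

r̂ = Σ λ_i·λ_j across factors = (0.24)(0.32) + (0.76)(0.59) + (0.41)(-0.29)
  = +0.0768 +0.4484 -0.1189 = 0.4063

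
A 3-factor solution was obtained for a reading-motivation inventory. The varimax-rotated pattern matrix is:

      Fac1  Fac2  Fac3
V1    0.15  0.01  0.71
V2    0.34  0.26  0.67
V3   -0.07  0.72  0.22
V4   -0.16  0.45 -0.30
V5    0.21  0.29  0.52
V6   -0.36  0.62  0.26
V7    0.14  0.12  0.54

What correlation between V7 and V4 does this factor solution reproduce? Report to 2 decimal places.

-0.13

r̂ = Σ λ_i·λ_j across factors = (0.14)(-0.16) + (0.12)(0.45) + (0.54)(-0.30)
  = -0.0224 +0.0540 -0.1620 = -0.1304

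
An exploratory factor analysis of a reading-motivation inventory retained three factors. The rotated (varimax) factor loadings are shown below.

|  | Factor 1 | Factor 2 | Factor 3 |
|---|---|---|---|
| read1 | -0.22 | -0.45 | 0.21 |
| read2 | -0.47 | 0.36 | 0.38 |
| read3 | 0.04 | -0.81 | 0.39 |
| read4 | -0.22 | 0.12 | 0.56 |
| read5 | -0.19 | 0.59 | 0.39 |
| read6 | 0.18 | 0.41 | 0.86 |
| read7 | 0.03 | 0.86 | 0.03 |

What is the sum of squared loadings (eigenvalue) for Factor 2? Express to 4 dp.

SS loadings for Factor 2 = (-0.45)² + 0.36² + (-0.81)² + 0.12² + 0.59² + 0.41² + 0.86² = 0.2025 + 0.1296 + 0.6561 + 0.0144 + 0.3481 + 0.1681 + 0.7396 = 2.2584

2.2584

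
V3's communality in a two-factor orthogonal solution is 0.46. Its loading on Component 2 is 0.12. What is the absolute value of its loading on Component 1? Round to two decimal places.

0.67

Under orthogonal rotation h² = Σλ², so λ_Component 1² = h² − (0.0144) = 0.46 − 0.0144 = 0.4456.
|λ| = √0.4456 = 0.6675.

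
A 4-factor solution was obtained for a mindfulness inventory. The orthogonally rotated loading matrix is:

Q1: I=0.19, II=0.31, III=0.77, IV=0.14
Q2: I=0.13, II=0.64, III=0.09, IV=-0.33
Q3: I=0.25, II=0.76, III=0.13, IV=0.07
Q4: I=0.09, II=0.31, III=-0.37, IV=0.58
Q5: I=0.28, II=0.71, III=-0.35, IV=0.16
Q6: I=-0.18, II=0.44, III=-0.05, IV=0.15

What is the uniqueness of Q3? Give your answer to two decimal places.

0.34

h² = 0.25² + 0.76² + 0.13² + 0.07² = 0.0625 + 0.5776 + 0.0169 + 0.0049 = 0.6619
Uniqueness u² = 1 − h² = 1 − 0.6619 = 0.3381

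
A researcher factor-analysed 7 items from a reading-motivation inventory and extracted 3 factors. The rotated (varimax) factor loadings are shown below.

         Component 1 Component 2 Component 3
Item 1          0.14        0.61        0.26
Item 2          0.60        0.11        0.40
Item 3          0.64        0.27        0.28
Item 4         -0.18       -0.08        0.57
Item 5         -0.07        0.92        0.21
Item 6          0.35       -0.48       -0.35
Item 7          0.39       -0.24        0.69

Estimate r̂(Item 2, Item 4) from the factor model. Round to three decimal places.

0.111

r̂ = Σ λ_i·λ_j across factors = (0.60)(-0.18) + (0.11)(-0.08) + (0.40)(0.57)
  = -0.1080 -0.0088 +0.2280 = 0.1112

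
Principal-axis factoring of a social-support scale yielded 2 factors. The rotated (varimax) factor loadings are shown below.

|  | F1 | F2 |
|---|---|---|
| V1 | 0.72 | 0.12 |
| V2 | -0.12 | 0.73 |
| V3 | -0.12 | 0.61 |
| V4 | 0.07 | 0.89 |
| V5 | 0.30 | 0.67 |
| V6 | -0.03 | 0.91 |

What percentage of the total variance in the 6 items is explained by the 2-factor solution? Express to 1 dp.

SS loadings by factor: 0.6430, 2.9885; total = 3.6315.
Total variance with 6 standardized items is 6, so the solution explains 3.6315/6 = 0.6052 = 60.52%.

60.5%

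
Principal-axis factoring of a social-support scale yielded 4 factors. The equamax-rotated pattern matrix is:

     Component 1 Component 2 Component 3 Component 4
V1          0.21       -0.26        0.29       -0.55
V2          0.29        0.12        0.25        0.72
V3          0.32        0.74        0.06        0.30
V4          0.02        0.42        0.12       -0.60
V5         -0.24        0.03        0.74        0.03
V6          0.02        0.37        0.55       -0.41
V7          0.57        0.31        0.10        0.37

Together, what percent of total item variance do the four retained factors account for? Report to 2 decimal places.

Communalities: 0.4983, 0.6794, 0.7436, 0.5512, 0.6070, 0.6079, 0.5679; Σh² = 4.2553.
Total variance with 7 standardized items is 7, so the solution explains 4.2553/7 = 0.6079 = 60.79%.

60.79%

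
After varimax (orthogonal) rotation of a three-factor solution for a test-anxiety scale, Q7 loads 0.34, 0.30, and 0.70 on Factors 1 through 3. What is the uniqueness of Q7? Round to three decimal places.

0.304

h² = 0.34² + 0.30² + 0.70² = 0.1156 + 0.0900 + 0.4900 = 0.6956
Uniqueness u² = 1 − h² = 1 − 0.6956 = 0.3044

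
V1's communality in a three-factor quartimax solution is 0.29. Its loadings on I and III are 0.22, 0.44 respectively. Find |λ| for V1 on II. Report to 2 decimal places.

Under orthogonal rotation h² = Σλ², so λ_II² = h² − (0.2420) = 0.29 − 0.2420 = 0.0480.
|λ| = √0.0480 = 0.2191.

0.22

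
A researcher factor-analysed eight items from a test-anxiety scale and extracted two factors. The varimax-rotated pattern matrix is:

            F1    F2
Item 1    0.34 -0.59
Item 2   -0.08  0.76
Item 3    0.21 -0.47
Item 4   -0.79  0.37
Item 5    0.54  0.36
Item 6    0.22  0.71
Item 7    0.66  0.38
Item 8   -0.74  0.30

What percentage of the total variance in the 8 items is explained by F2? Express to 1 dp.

26.9%

SS loadings for F2 = (-0.59)² + 0.76² + (-0.47)² + 0.37² + 0.36² + 0.71² + 0.38² + 0.30² = 2.1516
With 8 standardized items, total variance = 8. Proportion = 2.1516/8 = 0.2689 → 26.89%.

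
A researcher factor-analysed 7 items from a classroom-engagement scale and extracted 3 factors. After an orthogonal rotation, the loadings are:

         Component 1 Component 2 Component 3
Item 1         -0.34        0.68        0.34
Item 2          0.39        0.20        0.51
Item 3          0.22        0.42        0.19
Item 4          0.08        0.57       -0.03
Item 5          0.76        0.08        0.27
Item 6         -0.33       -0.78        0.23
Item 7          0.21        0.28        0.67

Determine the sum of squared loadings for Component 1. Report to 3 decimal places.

1.053

SS loadings for Component 1 = (-0.34)² + 0.39² + 0.22² + 0.08² + 0.76² + (-0.33)² + 0.21² = 0.1156 + 0.1521 + 0.0484 + 0.0064 + 0.5776 + 0.1089 + 0.0441 = 1.0531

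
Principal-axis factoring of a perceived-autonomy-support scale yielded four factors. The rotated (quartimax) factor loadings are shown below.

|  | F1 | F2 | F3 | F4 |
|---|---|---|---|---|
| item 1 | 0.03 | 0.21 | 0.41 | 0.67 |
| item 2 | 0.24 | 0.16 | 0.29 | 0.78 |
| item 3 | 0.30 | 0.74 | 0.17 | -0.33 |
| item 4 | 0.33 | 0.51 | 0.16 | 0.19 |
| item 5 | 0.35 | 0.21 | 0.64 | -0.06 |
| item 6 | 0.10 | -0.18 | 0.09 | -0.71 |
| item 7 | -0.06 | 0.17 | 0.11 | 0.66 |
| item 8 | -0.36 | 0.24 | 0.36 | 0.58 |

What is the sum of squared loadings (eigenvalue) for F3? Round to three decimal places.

0.866

SS loadings for F3 = 0.41² + 0.29² + 0.17² + 0.16² + 0.64² + 0.09² + 0.11² + 0.36² = 0.1681 + 0.0841 + 0.0289 + 0.0256 + 0.4096 + 0.0081 + 0.0121 + 0.1296 = 0.8661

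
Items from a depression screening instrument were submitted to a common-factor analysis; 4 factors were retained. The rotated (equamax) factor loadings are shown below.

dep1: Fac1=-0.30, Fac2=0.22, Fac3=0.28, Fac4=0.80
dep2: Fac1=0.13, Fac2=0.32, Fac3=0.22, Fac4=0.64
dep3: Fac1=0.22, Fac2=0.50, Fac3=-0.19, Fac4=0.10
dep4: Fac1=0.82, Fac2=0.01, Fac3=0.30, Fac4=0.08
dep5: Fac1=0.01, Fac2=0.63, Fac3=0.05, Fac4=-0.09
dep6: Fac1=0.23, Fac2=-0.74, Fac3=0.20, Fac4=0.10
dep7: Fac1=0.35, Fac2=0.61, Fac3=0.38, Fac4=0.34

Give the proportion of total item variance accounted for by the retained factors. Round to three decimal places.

Communalities: 0.8568, 0.5773, 0.3445, 0.7689, 0.4076, 0.6505, 0.7546; Σh² = 4.3602.
Total variance with 7 standardized items is 7, so the solution explains 4.3602/7 = 0.6229.

0.623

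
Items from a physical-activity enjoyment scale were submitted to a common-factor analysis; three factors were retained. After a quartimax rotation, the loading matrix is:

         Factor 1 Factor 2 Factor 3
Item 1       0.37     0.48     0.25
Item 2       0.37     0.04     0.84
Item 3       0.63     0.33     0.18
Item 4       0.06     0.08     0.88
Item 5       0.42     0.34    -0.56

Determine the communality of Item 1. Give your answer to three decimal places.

0.430

h² = 0.37² + 0.48² + 0.25² = 0.1369 + 0.2304 + 0.0625 = 0.4298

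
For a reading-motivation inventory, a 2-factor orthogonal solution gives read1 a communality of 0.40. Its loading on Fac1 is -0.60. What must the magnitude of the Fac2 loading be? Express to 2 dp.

0.20

Under orthogonal rotation h² = Σλ², so λ_Fac2² = h² − (0.3600) = 0.40 − 0.3600 = 0.0400.
|λ| = √0.0400 = 0.2000.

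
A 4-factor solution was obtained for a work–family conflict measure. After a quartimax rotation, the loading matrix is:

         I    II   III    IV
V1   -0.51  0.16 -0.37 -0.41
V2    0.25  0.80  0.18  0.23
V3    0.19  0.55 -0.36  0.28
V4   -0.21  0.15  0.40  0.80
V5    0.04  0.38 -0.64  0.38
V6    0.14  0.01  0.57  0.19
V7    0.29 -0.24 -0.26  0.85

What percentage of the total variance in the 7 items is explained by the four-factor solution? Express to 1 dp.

Communalities: 0.5907, 0.7878, 0.5466, 0.8666, 0.7000, 0.3807, 0.9318; Σh² = 4.8042.
Total variance with 7 standardized items is 7, so the solution explains 4.8042/7 = 0.6863 = 68.63%.

68.6%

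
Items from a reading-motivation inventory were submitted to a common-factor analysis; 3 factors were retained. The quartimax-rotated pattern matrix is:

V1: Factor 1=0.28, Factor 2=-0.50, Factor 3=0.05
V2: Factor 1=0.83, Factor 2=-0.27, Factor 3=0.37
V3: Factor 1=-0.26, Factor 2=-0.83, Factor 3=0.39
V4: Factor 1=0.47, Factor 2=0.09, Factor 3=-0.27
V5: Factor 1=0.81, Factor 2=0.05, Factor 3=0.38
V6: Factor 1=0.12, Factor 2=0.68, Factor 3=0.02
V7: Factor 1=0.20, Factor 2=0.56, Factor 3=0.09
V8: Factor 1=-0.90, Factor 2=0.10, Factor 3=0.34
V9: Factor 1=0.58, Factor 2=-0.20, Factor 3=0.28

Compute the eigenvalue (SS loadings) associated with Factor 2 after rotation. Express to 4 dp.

1.8484

SS loadings for Factor 2 = (-0.50)² + (-0.27)² + (-0.83)² + 0.09² + 0.05² + 0.68² + 0.56² + 0.10² + (-0.20)² = 0.2500 + 0.0729 + 0.6889 + 0.0081 + 0.0025 + 0.4624 + 0.3136 + 0.0100 + 0.0400 = 1.8484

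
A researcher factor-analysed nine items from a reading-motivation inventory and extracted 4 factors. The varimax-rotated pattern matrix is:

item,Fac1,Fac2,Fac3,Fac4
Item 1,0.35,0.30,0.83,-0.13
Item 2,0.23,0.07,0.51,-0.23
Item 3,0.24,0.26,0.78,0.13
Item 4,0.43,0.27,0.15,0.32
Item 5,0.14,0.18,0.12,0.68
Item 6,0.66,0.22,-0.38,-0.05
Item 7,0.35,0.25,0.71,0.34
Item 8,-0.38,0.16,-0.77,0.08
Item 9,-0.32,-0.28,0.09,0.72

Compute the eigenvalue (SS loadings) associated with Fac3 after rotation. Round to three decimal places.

2.844

SS loadings for Fac3 = 0.83² + 0.51² + 0.78² + 0.15² + 0.12² + (-0.38)² + 0.71² + (-0.77)² + 0.09² = 0.6889 + 0.2601 + 0.6084 + 0.0225 + 0.0144 + 0.1444 + 0.5041 + 0.5929 + 0.0081 = 2.8438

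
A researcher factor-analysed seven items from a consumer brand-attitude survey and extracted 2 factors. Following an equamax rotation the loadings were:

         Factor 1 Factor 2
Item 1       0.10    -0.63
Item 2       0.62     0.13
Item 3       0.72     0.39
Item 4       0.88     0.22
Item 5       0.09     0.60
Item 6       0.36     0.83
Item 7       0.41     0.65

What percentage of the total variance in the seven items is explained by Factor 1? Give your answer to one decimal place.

SS loadings for Factor 1 = 0.10² + 0.62² + 0.72² + 0.88² + 0.09² + 0.36² + 0.41² = 1.9930
With 7 standardized items, total variance = 7. Proportion = 1.9930/7 = 0.2847 → 28.47%.

28.5%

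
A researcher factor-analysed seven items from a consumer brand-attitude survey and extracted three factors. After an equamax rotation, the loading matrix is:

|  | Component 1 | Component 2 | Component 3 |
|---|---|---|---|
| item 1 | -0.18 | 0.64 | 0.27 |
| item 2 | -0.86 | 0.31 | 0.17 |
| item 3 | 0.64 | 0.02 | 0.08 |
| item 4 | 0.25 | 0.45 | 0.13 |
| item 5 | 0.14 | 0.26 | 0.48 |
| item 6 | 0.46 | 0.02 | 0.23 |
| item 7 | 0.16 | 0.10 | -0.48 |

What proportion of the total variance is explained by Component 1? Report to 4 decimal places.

0.2144

SS loadings for Component 1 = (-0.18)² + (-0.86)² + 0.64² + 0.25² + 0.14² + 0.46² + 0.16² = 1.5009
Proportion of variance = 1.5009 / 7 = 0.2144.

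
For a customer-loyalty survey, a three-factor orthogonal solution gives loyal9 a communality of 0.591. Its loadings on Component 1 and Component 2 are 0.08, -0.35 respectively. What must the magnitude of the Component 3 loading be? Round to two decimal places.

0.68

Under orthogonal rotation h² = Σλ², so λ_Component 3² = h² − (0.1289) = 0.591 − 0.1289 = 0.4621.
|λ| = √0.4621 = 0.6798.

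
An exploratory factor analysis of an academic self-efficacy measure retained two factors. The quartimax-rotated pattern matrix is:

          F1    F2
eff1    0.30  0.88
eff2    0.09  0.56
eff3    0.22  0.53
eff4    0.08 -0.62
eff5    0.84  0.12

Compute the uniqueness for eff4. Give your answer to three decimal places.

h² = 0.08² + (-0.62)² = 0.0064 + 0.3844 = 0.3908
Uniqueness u² = 1 − h² = 1 − 0.3908 = 0.6092

0.609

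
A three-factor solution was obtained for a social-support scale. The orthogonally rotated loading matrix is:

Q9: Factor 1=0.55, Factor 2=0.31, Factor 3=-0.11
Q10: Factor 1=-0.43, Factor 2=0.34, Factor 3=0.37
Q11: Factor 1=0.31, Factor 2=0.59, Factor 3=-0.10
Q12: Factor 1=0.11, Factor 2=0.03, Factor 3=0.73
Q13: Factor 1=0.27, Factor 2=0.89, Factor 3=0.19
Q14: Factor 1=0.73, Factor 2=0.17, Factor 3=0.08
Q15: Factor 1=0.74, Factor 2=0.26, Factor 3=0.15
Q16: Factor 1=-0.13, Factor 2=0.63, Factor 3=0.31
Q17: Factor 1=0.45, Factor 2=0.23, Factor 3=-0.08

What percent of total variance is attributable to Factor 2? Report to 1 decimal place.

21.1%

SS loadings for Factor 2 = 0.31² + 0.34² + 0.59² + 0.03² + 0.89² + 0.17² + 0.26² + 0.63² + 0.23² = 1.8991
With 9 standardized items, total variance = 9. Proportion = 1.8991/9 = 0.2110 → 21.10%.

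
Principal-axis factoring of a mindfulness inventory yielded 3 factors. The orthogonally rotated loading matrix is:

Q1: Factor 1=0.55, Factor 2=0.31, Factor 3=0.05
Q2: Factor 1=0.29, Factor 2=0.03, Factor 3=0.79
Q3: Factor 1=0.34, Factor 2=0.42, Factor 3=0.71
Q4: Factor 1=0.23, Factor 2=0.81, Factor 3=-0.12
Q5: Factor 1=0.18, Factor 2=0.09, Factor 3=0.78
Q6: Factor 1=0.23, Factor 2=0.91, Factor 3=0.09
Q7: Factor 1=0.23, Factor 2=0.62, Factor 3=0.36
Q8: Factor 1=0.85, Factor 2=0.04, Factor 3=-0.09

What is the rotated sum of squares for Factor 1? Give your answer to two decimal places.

1.42

SS loadings for Factor 1 = 0.55² + 0.29² + 0.34² + 0.23² + 0.18² + 0.23² + 0.23² + 0.85² = 0.3025 + 0.0841 + 0.1156 + 0.0529 + 0.0324 + 0.0529 + 0.0529 + 0.7225 = 1.4158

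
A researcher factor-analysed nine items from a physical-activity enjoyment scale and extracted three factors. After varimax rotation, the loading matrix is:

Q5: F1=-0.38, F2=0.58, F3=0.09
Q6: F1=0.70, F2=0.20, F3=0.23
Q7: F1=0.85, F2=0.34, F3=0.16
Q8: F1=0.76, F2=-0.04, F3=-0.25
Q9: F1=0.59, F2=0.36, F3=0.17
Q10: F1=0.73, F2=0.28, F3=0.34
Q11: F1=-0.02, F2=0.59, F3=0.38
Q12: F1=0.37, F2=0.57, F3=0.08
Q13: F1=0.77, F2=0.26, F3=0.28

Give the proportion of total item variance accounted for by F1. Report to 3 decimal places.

SS loadings for F1 = (-0.38)² + 0.70² + 0.85² + 0.76² + 0.59² + 0.73² + (-0.02)² + 0.37² + 0.77² = 3.5457
Proportion of variance = 3.5457 / 9 = 0.3940.

0.394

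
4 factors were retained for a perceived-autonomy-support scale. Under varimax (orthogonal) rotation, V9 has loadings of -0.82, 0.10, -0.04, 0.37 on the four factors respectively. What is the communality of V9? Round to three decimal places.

h² = (-0.82)² + 0.10² + (-0.04)² + 0.37² = 0.6724 + 0.0100 + 0.0016 + 0.1369 = 0.8209

0.821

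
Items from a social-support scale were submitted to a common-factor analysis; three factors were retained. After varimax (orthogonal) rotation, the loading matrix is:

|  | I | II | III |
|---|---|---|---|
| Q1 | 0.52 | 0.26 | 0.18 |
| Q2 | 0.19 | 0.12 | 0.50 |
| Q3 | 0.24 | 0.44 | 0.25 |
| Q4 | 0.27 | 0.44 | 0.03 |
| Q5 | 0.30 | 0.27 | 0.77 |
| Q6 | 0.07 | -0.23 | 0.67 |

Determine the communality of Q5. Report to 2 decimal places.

h² = 0.30² + 0.27² + 0.77² = 0.0900 + 0.0729 + 0.5929 = 0.7558

0.76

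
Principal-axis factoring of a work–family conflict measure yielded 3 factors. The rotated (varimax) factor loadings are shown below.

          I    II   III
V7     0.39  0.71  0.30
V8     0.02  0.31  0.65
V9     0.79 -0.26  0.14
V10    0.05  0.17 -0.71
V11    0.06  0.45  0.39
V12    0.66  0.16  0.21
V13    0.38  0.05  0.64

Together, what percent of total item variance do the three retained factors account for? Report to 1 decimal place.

56.2%

Communalities: 0.7462, 0.5190, 0.7113, 0.5355, 0.3582, 0.5053, 0.5565; Σh² = 3.9320.
Total variance with 7 standardized items is 7, so the solution explains 3.9320/7 = 0.5617 = 56.17%.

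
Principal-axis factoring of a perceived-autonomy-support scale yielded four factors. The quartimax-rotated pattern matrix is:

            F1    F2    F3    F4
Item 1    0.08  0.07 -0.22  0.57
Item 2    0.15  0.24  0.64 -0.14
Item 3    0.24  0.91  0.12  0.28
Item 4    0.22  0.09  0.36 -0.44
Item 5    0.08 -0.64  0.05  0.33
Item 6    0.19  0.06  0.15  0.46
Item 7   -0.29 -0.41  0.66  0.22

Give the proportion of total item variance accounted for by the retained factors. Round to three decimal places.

0.541

Communalities: 0.3846, 0.5093, 0.9785, 0.3797, 0.5274, 0.2738, 0.7362; Σh² = 3.7895.
Total variance with 7 standardized items is 7, so the solution explains 3.7895/7 = 0.5414.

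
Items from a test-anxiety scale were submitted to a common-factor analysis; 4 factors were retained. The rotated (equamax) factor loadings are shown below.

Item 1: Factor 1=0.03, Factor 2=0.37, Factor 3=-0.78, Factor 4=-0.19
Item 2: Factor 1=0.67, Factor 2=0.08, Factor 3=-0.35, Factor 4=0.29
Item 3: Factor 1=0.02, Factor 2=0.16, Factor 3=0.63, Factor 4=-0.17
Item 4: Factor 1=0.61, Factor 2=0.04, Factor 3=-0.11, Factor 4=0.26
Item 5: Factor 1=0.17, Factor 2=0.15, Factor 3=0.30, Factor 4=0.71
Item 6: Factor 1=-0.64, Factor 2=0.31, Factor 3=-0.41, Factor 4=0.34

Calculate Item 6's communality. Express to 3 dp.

0.789

h² = (-0.64)² + 0.31² + (-0.41)² + 0.34² = 0.4096 + 0.0961 + 0.1681 + 0.1156 = 0.7894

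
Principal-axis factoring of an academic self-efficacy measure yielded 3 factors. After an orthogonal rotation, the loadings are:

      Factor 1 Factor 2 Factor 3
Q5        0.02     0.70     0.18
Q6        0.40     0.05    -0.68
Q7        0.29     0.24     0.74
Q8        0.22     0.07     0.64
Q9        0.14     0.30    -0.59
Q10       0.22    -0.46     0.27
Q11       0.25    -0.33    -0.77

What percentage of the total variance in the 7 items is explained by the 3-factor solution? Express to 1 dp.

55.1%

SS loadings by factor: 0.4234, 0.9655, 2.4659; total = 3.8548.
Total variance with 7 standardized items is 7, so the solution explains 3.8548/7 = 0.5507 = 55.07%.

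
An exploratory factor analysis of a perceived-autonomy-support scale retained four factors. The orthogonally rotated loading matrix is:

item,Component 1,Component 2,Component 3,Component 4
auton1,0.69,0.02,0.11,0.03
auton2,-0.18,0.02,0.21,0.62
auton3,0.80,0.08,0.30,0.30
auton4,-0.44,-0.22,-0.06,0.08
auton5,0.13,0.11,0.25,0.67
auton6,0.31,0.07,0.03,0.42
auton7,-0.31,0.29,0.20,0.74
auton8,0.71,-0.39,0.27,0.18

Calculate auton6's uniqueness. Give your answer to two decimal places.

0.72

h² = 0.31² + 0.07² + 0.03² + 0.42² = 0.0961 + 0.0049 + 0.0009 + 0.1764 = 0.2783
Uniqueness u² = 1 − h² = 1 − 0.2783 = 0.7217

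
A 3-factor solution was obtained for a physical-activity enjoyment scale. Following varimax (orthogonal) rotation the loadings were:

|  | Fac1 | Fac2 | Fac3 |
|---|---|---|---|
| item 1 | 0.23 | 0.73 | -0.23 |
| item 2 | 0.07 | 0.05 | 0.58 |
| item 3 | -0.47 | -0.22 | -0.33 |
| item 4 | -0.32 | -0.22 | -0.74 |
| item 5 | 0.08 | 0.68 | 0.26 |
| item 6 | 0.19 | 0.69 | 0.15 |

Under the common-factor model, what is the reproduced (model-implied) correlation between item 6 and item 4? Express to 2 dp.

r̂ = Σ λ_i·λ_j across factors = (0.19)(-0.32) + (0.69)(-0.22) + (0.15)(-0.74)
  = -0.0608 -0.1518 -0.1110 = -0.3236

-0.32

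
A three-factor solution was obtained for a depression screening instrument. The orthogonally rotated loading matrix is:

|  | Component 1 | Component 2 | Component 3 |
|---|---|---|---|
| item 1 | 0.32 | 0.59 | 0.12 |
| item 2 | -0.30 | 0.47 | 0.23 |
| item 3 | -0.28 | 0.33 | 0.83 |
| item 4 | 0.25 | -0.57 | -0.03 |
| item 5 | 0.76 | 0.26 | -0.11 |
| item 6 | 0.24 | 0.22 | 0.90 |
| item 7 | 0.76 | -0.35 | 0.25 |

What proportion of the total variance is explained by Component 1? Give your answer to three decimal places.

SS loadings for Component 1 = 0.32² + (-0.30)² + (-0.28)² + 0.25² + 0.76² + 0.24² + 0.76² = 1.5461
Proportion of variance = 1.5461 / 7 = 0.2209.

0.221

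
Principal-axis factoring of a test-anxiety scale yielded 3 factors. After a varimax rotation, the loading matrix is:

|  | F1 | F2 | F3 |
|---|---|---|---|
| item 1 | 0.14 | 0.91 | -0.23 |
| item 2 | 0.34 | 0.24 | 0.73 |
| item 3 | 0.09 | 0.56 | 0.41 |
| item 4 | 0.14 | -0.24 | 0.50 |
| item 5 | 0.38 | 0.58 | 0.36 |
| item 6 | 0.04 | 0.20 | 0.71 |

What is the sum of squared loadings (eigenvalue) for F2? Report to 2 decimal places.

SS loadings for F2 = 0.91² + 0.24² + 0.56² + (-0.24)² + 0.58² + 0.20² = 0.8281 + 0.0576 + 0.3136 + 0.0576 + 0.3364 + 0.0400 = 1.6333

1.63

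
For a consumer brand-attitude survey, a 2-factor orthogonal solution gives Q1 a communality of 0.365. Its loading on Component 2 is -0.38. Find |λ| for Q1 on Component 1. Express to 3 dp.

0.470

Under orthogonal rotation h² = Σλ², so λ_Component 1² = h² − (0.1444) = 0.365 − 0.1444 = 0.2206.
|λ| = √0.2206 = 0.4697.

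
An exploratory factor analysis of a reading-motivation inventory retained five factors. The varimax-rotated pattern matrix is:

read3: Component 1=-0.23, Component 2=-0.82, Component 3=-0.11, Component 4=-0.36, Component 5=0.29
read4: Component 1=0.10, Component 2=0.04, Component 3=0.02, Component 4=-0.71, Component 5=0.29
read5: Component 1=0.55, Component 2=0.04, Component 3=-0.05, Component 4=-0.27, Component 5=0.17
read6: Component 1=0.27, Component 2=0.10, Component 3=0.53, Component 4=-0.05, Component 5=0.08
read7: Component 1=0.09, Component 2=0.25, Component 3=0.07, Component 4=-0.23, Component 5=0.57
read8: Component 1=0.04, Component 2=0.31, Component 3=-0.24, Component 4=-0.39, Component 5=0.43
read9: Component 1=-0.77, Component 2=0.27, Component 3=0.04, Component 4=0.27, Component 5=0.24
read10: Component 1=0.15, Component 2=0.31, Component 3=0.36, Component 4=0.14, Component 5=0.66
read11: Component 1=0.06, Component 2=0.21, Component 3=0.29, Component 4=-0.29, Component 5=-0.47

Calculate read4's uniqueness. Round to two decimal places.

h² = 0.10² + 0.04² + 0.02² + (-0.71)² + 0.29² = 0.0100 + 0.0016 + 0.0004 + 0.5041 + 0.0841 = 0.6002
Uniqueness u² = 1 − h² = 1 − 0.6002 = 0.3998

0.40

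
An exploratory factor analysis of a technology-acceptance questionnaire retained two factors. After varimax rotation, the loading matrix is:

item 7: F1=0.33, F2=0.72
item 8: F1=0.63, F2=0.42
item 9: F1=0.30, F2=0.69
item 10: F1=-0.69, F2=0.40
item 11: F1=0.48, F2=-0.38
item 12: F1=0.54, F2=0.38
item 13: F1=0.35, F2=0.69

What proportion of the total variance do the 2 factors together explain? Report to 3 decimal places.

0.545

Communalities: 0.6273, 0.5733, 0.5661, 0.6361, 0.3748, 0.4360, 0.5986; Σh² = 3.8122.
Total variance with 7 standardized items is 7, so the solution explains 3.8122/7 = 0.5446.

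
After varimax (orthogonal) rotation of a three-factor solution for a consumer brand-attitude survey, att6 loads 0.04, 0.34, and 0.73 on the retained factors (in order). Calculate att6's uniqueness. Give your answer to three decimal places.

0.350

h² = 0.04² + 0.34² + 0.73² = 0.0016 + 0.1156 + 0.5329 = 0.6501
Uniqueness u² = 1 − h² = 1 − 0.6501 = 0.3499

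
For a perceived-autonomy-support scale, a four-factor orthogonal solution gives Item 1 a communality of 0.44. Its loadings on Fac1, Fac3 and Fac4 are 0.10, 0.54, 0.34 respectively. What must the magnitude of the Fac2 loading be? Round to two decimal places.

0.15

Under orthogonal rotation h² = Σλ², so λ_Fac2² = h² − (0.4172) = 0.44 − 0.4172 = 0.0228.
|λ| = √0.0228 = 0.1510.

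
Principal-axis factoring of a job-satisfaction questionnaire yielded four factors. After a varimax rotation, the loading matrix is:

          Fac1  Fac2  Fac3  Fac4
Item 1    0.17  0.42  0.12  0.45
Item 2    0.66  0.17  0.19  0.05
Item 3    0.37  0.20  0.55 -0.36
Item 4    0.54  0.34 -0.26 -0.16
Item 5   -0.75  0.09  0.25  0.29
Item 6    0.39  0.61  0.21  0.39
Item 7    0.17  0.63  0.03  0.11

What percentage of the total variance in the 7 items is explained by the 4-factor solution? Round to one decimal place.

SS loadings by factor: 1.6365, 1.1380, 0.5281, 0.6085; total = 3.9111.
Total variance with 7 standardized items is 7, so the solution explains 3.9111/7 = 0.5587 = 55.87%.

55.9%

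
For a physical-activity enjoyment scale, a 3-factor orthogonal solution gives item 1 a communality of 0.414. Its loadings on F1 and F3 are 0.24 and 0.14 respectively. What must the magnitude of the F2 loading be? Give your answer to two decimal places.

0.58

Under orthogonal rotation h² = Σλ², so λ_F2² = h² − (0.0772) = 0.414 − 0.0772 = 0.3368.
|λ| = √0.3368 = 0.5803.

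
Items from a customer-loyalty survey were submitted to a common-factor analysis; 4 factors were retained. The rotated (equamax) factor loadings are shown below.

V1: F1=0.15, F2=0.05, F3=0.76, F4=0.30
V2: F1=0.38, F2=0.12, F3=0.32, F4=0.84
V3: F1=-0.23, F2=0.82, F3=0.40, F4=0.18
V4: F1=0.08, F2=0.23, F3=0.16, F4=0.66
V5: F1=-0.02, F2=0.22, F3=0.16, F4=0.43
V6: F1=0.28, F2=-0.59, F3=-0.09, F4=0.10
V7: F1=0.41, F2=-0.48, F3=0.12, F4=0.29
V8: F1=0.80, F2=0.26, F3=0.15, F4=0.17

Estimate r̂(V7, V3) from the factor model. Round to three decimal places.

r̂ = Σ λ_i·λ_j across factors = (0.41)(-0.23) + (-0.48)(0.82) + (0.12)(0.40) + (0.29)(0.18)
  = -0.0943 -0.3936 +0.0480 +0.0522 = -0.3877

-0.388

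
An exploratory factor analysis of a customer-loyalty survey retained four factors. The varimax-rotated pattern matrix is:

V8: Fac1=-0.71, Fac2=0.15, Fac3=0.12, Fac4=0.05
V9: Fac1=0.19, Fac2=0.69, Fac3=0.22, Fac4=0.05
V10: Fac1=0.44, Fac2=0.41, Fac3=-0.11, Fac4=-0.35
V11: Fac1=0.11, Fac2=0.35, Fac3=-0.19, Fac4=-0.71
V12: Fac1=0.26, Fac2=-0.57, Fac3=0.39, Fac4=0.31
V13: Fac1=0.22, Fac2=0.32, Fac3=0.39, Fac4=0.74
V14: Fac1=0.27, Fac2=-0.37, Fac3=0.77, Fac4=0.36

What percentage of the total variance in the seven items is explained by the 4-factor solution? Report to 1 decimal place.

SS loadings by factor: 0.9348, 1.3534, 1.0081, 1.4049; total = 4.7012.
Total variance with 7 standardized items is 7, so the solution explains 4.7012/7 = 0.6716 = 67.16%.

67.2%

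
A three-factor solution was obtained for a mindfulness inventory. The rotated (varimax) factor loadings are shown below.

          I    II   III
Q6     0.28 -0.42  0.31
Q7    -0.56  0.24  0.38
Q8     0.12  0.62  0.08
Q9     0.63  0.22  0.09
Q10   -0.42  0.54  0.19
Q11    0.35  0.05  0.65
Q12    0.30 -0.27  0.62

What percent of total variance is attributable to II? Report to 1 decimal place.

14.8%

SS loadings for II = (-0.42)² + 0.24² + 0.62² + 0.22² + 0.54² + 0.05² + (-0.27)² = 1.0338
With 7 standardized items, total variance = 7. Proportion = 1.0338/7 = 0.1477 → 14.77%.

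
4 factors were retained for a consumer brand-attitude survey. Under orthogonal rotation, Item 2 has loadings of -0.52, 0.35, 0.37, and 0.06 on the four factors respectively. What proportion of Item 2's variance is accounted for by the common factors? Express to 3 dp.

0.533

h² = (-0.52)² + 0.35² + 0.37² + 0.06² = 0.2704 + 0.1225 + 0.1369 + 0.0036 = 0.5334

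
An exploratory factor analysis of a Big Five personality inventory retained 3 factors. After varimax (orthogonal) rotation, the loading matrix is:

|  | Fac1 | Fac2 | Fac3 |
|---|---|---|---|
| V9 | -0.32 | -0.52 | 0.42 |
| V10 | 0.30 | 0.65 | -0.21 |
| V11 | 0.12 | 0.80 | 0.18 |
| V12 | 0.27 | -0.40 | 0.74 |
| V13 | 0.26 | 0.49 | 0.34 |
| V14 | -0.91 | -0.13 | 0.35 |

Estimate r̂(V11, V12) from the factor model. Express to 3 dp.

-0.154

r̂ = Σ λ_i·λ_j across factors = (0.12)(0.27) + (0.80)(-0.40) + (0.18)(0.74)
  = +0.0324 -0.3200 +0.1332 = -0.1544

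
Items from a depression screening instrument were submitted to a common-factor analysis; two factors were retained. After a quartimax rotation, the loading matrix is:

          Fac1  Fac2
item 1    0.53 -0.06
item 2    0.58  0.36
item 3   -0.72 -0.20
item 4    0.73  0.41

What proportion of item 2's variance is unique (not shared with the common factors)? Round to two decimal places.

0.53

h² = 0.58² + 0.36² = 0.3364 + 0.1296 = 0.4660
Uniqueness u² = 1 − h² = 1 − 0.4660 = 0.5340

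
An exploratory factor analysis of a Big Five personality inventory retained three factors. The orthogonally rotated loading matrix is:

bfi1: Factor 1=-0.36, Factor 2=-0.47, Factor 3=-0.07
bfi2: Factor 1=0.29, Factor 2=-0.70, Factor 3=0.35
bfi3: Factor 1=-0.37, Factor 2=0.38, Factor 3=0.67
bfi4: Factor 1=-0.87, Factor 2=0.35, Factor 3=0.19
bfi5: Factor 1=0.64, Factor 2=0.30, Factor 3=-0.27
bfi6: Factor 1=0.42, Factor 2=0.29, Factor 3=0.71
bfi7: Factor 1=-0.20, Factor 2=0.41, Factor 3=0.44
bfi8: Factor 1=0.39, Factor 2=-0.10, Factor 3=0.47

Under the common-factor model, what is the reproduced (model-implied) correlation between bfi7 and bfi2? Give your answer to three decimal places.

-0.191

r̂ = Σ λ_i·λ_j across factors = (-0.20)(0.29) + (0.41)(-0.70) + (0.44)(0.35)
  = -0.0580 -0.2870 +0.1540 = -0.1910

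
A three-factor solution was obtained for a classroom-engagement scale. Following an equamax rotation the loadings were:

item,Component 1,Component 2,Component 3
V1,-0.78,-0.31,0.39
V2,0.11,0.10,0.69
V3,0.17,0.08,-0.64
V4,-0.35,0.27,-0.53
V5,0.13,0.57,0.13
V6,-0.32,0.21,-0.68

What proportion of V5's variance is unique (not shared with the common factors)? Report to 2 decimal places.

h² = 0.13² + 0.57² + 0.13² = 0.0169 + 0.3249 + 0.0169 = 0.3587
Uniqueness u² = 1 − h² = 1 − 0.3587 = 0.6413

0.64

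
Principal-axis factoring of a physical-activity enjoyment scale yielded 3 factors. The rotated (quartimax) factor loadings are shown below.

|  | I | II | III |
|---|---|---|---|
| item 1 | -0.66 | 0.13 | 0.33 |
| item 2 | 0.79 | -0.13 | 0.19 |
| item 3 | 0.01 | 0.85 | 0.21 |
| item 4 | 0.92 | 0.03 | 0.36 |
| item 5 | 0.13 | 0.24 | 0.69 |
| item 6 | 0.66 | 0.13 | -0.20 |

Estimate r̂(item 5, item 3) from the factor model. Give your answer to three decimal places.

r̂ = Σ λ_i·λ_j across factors = (0.13)(0.01) + (0.24)(0.85) + (0.69)(0.21)
  = +0.0013 +0.2040 +0.1449 = 0.3502

0.350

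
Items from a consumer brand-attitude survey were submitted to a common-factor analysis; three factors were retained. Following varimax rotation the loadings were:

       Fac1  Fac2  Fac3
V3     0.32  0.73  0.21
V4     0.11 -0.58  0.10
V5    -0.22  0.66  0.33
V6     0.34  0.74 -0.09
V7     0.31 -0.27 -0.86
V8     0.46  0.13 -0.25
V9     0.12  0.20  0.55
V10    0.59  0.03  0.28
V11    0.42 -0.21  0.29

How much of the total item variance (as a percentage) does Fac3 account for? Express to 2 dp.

15.98%

SS loadings for Fac3 = 0.21² + 0.10² + 0.33² + (-0.09)² + (-0.86)² + (-0.25)² + 0.55² + 0.28² + 0.29² = 1.4382
With 9 standardized items, total variance = 9. Proportion = 1.4382/9 = 0.1598 → 15.98%.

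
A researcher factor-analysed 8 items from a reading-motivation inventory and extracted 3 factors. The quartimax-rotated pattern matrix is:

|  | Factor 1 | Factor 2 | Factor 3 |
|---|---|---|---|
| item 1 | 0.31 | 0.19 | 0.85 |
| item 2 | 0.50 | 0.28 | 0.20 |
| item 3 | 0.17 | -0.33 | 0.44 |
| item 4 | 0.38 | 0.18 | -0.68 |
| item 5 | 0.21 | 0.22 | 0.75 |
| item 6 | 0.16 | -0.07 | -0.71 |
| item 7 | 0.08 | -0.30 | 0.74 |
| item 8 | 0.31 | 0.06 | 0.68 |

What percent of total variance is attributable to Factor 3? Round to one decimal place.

43.7%

SS loadings for Factor 3 = 0.85² + 0.20² + 0.44² + (-0.68)² + 0.75² + (-0.71)² + 0.74² + 0.68² = 3.4951
With 8 standardized items, total variance = 8. Proportion = 3.4951/8 = 0.4369 → 43.69%.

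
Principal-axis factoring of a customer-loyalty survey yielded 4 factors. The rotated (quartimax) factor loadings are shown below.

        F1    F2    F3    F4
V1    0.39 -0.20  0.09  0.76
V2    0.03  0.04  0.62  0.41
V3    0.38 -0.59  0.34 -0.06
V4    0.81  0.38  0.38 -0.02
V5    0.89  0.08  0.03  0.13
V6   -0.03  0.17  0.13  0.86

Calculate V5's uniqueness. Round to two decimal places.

h² = 0.89² + 0.08² + 0.03² + 0.13² = 0.7921 + 0.0064 + 0.0009 + 0.0169 = 0.8163
Uniqueness u² = 1 − h² = 1 − 0.8163 = 0.1837

0.18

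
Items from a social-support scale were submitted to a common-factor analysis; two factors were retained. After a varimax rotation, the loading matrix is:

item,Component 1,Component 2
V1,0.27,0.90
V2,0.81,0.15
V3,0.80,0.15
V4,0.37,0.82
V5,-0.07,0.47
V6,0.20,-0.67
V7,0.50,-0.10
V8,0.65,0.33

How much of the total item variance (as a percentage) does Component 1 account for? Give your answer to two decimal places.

27.79%

SS loadings for Component 1 = 0.27² + 0.81² + 0.80² + 0.37² + (-0.07)² + 0.20² + 0.50² + 0.65² = 2.2233
With 8 standardized items, total variance = 8. Proportion = 2.2233/8 = 0.2779 → 27.79%.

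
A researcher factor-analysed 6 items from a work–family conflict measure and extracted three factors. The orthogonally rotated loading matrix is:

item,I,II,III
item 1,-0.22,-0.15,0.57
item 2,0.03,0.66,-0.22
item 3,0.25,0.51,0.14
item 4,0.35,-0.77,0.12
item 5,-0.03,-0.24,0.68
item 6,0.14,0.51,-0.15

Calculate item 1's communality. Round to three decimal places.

0.396

h² = (-0.22)² + (-0.15)² + 0.57² = 0.0484 + 0.0225 + 0.3249 = 0.3958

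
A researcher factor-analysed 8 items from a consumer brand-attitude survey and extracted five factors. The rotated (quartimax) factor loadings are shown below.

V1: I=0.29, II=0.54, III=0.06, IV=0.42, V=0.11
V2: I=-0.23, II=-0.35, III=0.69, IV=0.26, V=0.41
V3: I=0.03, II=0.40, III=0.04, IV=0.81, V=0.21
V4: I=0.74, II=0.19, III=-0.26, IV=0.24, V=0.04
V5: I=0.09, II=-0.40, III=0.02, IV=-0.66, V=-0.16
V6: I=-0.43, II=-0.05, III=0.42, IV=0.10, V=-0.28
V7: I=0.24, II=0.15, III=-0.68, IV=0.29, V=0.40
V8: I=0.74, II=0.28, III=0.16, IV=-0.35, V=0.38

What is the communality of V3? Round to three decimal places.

0.863

h² = 0.03² + 0.40² + 0.04² + 0.81² + 0.21² = 0.0009 + 0.1600 + 0.0016 + 0.6561 + 0.0441 = 0.8627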